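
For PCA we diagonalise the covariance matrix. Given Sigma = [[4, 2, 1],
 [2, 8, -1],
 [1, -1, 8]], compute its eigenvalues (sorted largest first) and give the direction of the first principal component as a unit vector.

Step 1 — characteristic polynomial p(λ) = det(λI - Sigma) = λ³ - tr·λ² + c_1·λ - det, where tr = trace, c_1 = sum of the principal 2×2 minors, det = det(Sigma):
  tr = 4 + 8 + 8 = 20,
  c_1 = (4·8 - (2)²) + (4·8 - (1)²) + (8·8 - (-1)²) = 28 + 31 + 63 = 122,
  det = 4·(8·8 - (-1)²) - (2)·((2)·8 - (-1)·(1)) + (1)·((2)·(-1) - 8·(1)) = 4·(63) - (2)·(17) + (1)·(-10) = 208.
  So p(λ) = λ³ - 20λ² + 122λ - 208.
Step 2 — look for an integer root (rational root theorem: any rational root is an integer divisor of 208). Testing λ = 8:
  p(8) = 512 - 1280 + 976 - 208 = 0  ✓
  Dividing out (λ - 8): p(λ) = (λ - 8)(λ² - 12λ + 26).
Step 3 — remaining eigenvalues from the quadratic λ² - 12λ + 26 = 0:
  Δ = 12² - 4·26 = 144 - 104 = 40,  λ = (12 ± √40)/2 = (12 ± 6.3246)/2 ≈ 9.1623 or 2.8377.
  Sorted: λ_1 = 9.1623,  λ_2 = 8,  λ_3 = 2.8377  (check: sum = 20 = tr ✓).

Step 4 — unit eigenvector for λ_1 ≈ 9.1623: v spans the null space of (Sigma - λ_1 I), whose rows are
  r_1 = (-5.1623, 2, 1),  r_2 = (2, -1.1623, -1),  r_3 = (1, -1, -1.1623).
  v is orthogonal to every row, so take v ∝ r_1 × r_2 = ((2)·(-1) - (1)·(-1.1623), (1)·(2) - (-5.1623)·(-1), (-5.1623)·(-1.1623) - (2)·(2)) ≈ (-0.8377, -3.1623, 2).
  Rescale (multiply by -1 so the first nonzero entry is positive): u = (0.8377, 3.1623, -2).
  ||u|| = √((0.8377)² + (3.1623)² + (-2)²) = √(14.7018) ≈ 3.8343,  v_1 = u/||u|| ≈ (0.2185, 0.8247, -0.5216) (||v_1|| = 1).

λ_1 = 9.1623,  λ_2 = 8,  λ_3 = 2.8377;  v_1 ≈ (0.2185, 0.8247, -0.5216)


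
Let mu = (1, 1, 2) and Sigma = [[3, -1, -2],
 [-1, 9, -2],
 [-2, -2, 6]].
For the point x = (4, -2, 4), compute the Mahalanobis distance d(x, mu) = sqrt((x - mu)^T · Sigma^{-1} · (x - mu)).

Step 1 — centre the observation: (x - mu) = (3, -3, 2).

Step 2 — invert Sigma (cofactor / det for 3×3, or solve directly):
  Sigma^{-1} = [[0.5, 0.1, 0.2],
 [0.1, 0.14, 0.08],
 [0.2, 0.08, 0.26]].

Step 3 — form the quadratic (x - mu)^T · Sigma^{-1} · (x - mu):
  Sigma^{-1} · (x - mu) = (1.6, 0.04, 0.88).
  (x - mu)^T · [Sigma^{-1} · (x - mu)] = (3)·(1.6) + (-3)·(0.04) + (2)·(0.88) = 6.44.

Step 4 — take square root: d = √(6.44) ≈ 2.5377.

d(x, mu) = √(6.44) ≈ 2.5377


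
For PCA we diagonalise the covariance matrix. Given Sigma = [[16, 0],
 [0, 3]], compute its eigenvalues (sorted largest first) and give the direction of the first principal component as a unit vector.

Step 1 — characteristic polynomial of 2×2 Sigma:
  det(Sigma - λI) = λ² - trace · λ + det = 0.
  trace = 16 + 3 = 19, det = 16·3 - (0)² = 48.
Step 2 — discriminant:
  Δ = trace² - 4·det = 361 - 192 = 169.
Step 3 — eigenvalues:
  λ = (trace ± √Δ)/2 = (19 ± 13)/2,
  λ_1 = 16,  λ_2 = 3.

Step 4 — unit eigenvector for λ_1: Sigma is diagonal, so its eigenvectors are the coordinate axes. λ_1 = 16 is the diagonal entry on the first coordinate axis, hence
  v_1 = (1, 0) (||v_1|| = 1).

λ_1 = 16,  λ_2 = 3;  v_1 ≈ (1, 0)


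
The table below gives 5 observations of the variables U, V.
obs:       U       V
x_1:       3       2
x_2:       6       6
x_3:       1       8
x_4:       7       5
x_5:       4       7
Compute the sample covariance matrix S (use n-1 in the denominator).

Step 1 — column means:
  mean(U) = (3 + 6 + 1 + 7 + 4) / 5 = 21/5 = 4.2
  mean(V) = (2 + 6 + 8 + 5 + 7) / 5 = 28/5 = 5.6

Step 2 — sample covariance S[i,j] = (1/(n-1)) · Σ_k (x_{k,i} - mean_i) · (x_{k,j} - mean_j), with n-1 = 4.
  S[U,U] = ((-1.2)·(-1.2) + (1.8)·(1.8) + (-3.2)·(-3.2) + (2.8)·(2.8) + (-0.2)·(-0.2)) / 4 = 22.8/4 = 5.7
  S[U,V] = ((-1.2)·(-3.6) + (1.8)·(0.4) + (-3.2)·(2.4) + (2.8)·(-0.6) + (-0.2)·(1.4)) / 4 = -4.6/4 = -1.15
  S[V,V] = ((-3.6)·(-3.6) + (0.4)·(0.4) + (2.4)·(2.4) + (-0.6)·(-0.6) + (1.4)·(1.4)) / 4 = 21.2/4 = 5.3

S is symmetric (S[j,i] = S[i,j]). Assembling:

S = [[5.7, -1.15],
 [-1.15, 5.3]]


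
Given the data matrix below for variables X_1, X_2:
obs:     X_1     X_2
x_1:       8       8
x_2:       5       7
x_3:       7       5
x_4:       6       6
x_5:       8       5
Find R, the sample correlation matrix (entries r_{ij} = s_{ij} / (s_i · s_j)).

Step 1 — column means:
  mean(X_1) = (8 + 5 + 7 + 6 + 8) / 5 = 34/5 = 6.8
  mean(X_2) = (8 + 7 + 5 + 6 + 5) / 5 = 31/5 = 6.2

Step 2 — sample variances and covariances s[i,j] = (1/(n-1)) · Σ_k (x_{k,i} - mean_i) · (x_{k,j} - mean_j), with n-1 = 4:
  s[X_1,X_1] = ((1.2)·(1.2) + (-1.8)·(-1.8) + (0.2)·(0.2) + (-0.8)·(-0.8) + (1.2)·(1.2)) / 4 = 6.8/4 = 1.7
  s[X_1,X_2] = ((1.2)·(1.8) + (-1.8)·(0.8) + (0.2)·(-1.2) + (-0.8)·(-0.2) + (1.2)·(-1.2)) / 4 = -0.8/4 = -0.2
  s[X_2,X_2] = ((1.8)·(1.8) + (0.8)·(0.8) + (-1.2)·(-1.2) + (-0.2)·(-0.2) + (-1.2)·(-1.2)) / 4 = 6.8/4 = 1.7
  Sample standard deviations s_i = √(s[i,i]):
  s(X_1) = √(1.7) = 1.3038
  s(X_2) = √(1.7) = 1.3038

Step 3 — r_{ij} = s_{ij} / (s_i · s_j):
  r[X_1,X_1] = 1 (diagonal).
  r[X_1,X_2] = -0.2 / (1.3038 · 1.3038) = -0.2 / 1.7 = -0.1176
  r[X_2,X_2] = 1 (diagonal).

R is symmetric with unit diagonal. Assembling:

R = [[1, -0.1176],
 [-0.1176, 1]]


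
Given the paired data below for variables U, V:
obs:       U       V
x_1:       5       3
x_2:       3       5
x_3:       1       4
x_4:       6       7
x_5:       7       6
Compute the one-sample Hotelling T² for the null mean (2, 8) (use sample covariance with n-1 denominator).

Step 1 — sample mean vector:
  mean(U) = (5 + 3 + 1 + 6 + 7) / 5 = 22/5 = 4.4
  mean(V) = (3 + 5 + 4 + 7 + 6) / 5 = 25/5 = 5
  x̄ = (4.4, 5),  deviation x̄ - mu_0 = (4.4, 5) - (2, 8) = (2.4, -3).

Step 2 — sample covariance matrix, S[i,j] = (1/(n-1)) · Σ_k (x_{k,i} - mean_i) · (x_{k,j} - mean_j), divisor n-1 = 4:
  S[U,U] = ((0.6)·(0.6) + (-1.4)·(-1.4) + (-3.4)·(-3.4) + (1.6)·(1.6) + (2.6)·(2.6)) / 4 = 23.2/4 = 5.8
  S[U,V] = ((0.6)·(-2) + (-1.4)·(0) + (-3.4)·(-1) + (1.6)·(2) + (2.6)·(1)) / 4 = 8/4 = 2
  S[V,V] = ((-2)·(-2) + (0)·(0) + (-1)·(-1) + (2)·(2) + (1)·(1)) / 4 = 10/4 = 2.5
  S = [[5.8, 2],
 [2, 2.5]].

Step 3 — invert S. det(S) = 5.8·2.5 - (2)² = 10.5.
  S^{-1} = (1/det) · [[d, -b], [-b, a]] = [[0.2381, -0.1905],
 [-0.1905, 0.5524]].

Step 4 — quadratic form (x̄ - mu_0)^T · S^{-1} · (x̄ - mu_0):
  S^{-1} · (x̄ - mu_0) = (1.1429, -2.1143),
  (x̄ - mu_0)^T · [...] = (2.4)·(1.1429) + (-3)·(-2.1143) = 9.0857.

Step 5 — scale by n: T² = 5 · 9.0857 = 45.4286.

T² ≈ 45.4286


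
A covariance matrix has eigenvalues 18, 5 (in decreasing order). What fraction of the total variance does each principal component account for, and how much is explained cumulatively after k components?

Step 1 — total variance = trace(Sigma) = Σ λ_i = 18 + 5 = 23.

Step 2 — fraction explained by component i = λ_i / Σ λ:
  PC1: 18/23 = 0.7826
  PC2: 5/23 = 0.2174

Step 3 — cumulative fraction after k components = (λ_1 + ... + λ_k) / Σ λ:
  k = 1: 18/23 = 0.7826
  k = 2: (18 + 5)/23 = 23/23 = 1

Summary (fraction, with percent):

explained: PC1 0.7826 (78.26%), PC2 0.2174 (21.74%);  cumulative: 0.7826, 1


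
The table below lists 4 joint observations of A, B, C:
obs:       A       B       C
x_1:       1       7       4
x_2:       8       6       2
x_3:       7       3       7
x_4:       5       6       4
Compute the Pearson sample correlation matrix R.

Step 1 — column means:
  mean(A) = (1 + 8 + 7 + 5) / 4 = 21/4 = 5.25
  mean(B) = (7 + 6 + 3 + 6) / 4 = 22/4 = 5.5
  mean(C) = (4 + 2 + 7 + 4) / 4 = 17/4 = 4.25

Step 2 — sample variances and covariances s[i,j] = (1/(n-1)) · Σ_k (x_{k,i} - mean_i) · (x_{k,j} - mean_j), with n-1 = 3:
  s[A,A] = ((-4.25)·(-4.25) + (2.75)·(2.75) + (1.75)·(1.75) + (-0.25)·(-0.25)) / 3 = 28.75/3 = 9.5833
  s[A,B] = ((-4.25)·(1.5) + (2.75)·(0.5) + (1.75)·(-2.5) + (-0.25)·(0.5)) / 3 = -9.5/3 = -3.1667
  s[A,C] = ((-4.25)·(-0.25) + (2.75)·(-2.25) + (1.75)·(2.75) + (-0.25)·(-0.25)) / 3 = -0.25/3 = -0.0833
  s[B,B] = ((1.5)·(1.5) + (0.5)·(0.5) + (-2.5)·(-2.5) + (0.5)·(0.5)) / 3 = 9/3 = 3
  s[B,C] = ((1.5)·(-0.25) + (0.5)·(-2.25) + (-2.5)·(2.75) + (0.5)·(-0.25)) / 3 = -8.5/3 = -2.8333
  s[C,C] = ((-0.25)·(-0.25) + (-2.25)·(-2.25) + (2.75)·(2.75) + (-0.25)·(-0.25)) / 3 = 12.75/3 = 4.25
  Sample standard deviations s_i = √(s[i,i]):
  s(A) = √(9.5833) = 3.0957
  s(B) = √(3) = 1.7321
  s(C) = √(4.25) = 2.0616

Step 3 — r_{ij} = s_{ij} / (s_i · s_j):
  r[A,A] = 1 (diagonal).
  r[A,B] = -3.1667 / (3.0957 · 1.7321) = -3.1667 / 5.3619 = -0.5906
  r[A,C] = -0.0833 / (3.0957 · 2.0616) = -0.0833 / 6.3819 = -0.0131
  r[B,B] = 1 (diagonal).
  r[B,C] = -2.8333 / (1.7321 · 2.0616) = -2.8333 / 3.5707 = -0.7935
  r[C,C] = 1 (diagonal).

R is symmetric with unit diagonal. Assembling:

R = [[1, -0.5906, -0.0131],
 [-0.5906, 1, -0.7935],
 [-0.0131, -0.7935, 1]]


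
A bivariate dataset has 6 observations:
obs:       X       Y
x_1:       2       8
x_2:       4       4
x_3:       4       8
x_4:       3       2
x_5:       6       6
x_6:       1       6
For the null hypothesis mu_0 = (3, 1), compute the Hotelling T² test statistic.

Step 1 — sample mean vector:
  mean(X) = (2 + 4 + 4 + 3 + 6 + 1) / 6 = 20/6 = 3.3333
  mean(Y) = (8 + 4 + 8 + 2 + 6 + 6) / 6 = 34/6 = 5.6667
  x̄ = (3.3333, 5.6667),  deviation x̄ - mu_0 = (3.3333, 5.6667) - (3, 1) = (0.3333, 4.6667).

Step 2 — sample covariance matrix, S[i,j] = (1/(n-1)) · Σ_k (x_{k,i} - mean_i) · (x_{k,j} - mean_j), divisor n-1 = 5:
  S[X,X] = ((-1.3333)·(-1.3333) + (0.6667)·(0.6667) + (0.6667)·(0.6667) + (-0.3333)·(-0.3333) + (2.6667)·(2.6667) + (-2.3333)·(-2.3333)) / 5 = 15.3333/5 = 3.0667
  S[X,Y] = ((-1.3333)·(2.3333) + (0.6667)·(-1.6667) + (0.6667)·(2.3333) + (-0.3333)·(-3.6667) + (2.6667)·(0.3333) + (-2.3333)·(0.3333)) / 5 = -1.3333/5 = -0.2667
  S[Y,Y] = ((2.3333)·(2.3333) + (-1.6667)·(-1.6667) + (2.3333)·(2.3333) + (-3.6667)·(-3.6667) + (0.3333)·(0.3333) + (0.3333)·(0.3333)) / 5 = 27.3333/5 = 5.4667
  S = [[3.0667, -0.2667],
 [-0.2667, 5.4667]].

Step 3 — invert S. det(S) = 3.0667·5.4667 - (-0.2667)² = 16.6933.
  S^{-1} = (1/det) · [[d, -b], [-b, a]] = [[0.3275, 0.016],
 [0.016, 0.1837]].

Step 4 — quadratic form (x̄ - mu_0)^T · S^{-1} · (x̄ - mu_0):
  S^{-1} · (x̄ - mu_0) = (0.1837, 0.8626),
  (x̄ - mu_0)^T · [...] = (0.3333)·(0.1837) + (4.6667)·(0.8626) = 4.0868.

Step 5 — scale by n: T² = 6 · 4.0868 = 24.5208.

T² ≈ 24.5208


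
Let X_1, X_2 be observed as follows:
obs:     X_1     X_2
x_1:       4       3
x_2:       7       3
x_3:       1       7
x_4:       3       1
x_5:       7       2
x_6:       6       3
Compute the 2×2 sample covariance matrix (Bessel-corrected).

Step 1 — column means:
  mean(X_1) = (4 + 7 + 1 + 3 + 7 + 6) / 6 = 28/6 = 4.6667
  mean(X_2) = (3 + 3 + 7 + 1 + 2 + 3) / 6 = 19/6 = 3.1667

Step 2 — sample covariance S[i,j] = (1/(n-1)) · Σ_k (x_{k,i} - mean_i) · (x_{k,j} - mean_j), with n-1 = 5.
  S[X_1,X_1] = ((-0.6667)·(-0.6667) + (2.3333)·(2.3333) + (-3.6667)·(-3.6667) + (-1.6667)·(-1.6667) + (2.3333)·(2.3333) + (1.3333)·(1.3333)) / 5 = 29.3333/5 = 5.8667
  S[X_1,X_2] = ((-0.6667)·(-0.1667) + (2.3333)·(-0.1667) + (-3.6667)·(3.8333) + (-1.6667)·(-2.1667) + (2.3333)·(-1.1667) + (1.3333)·(-0.1667)) / 5 = -13.6667/5 = -2.7333
  S[X_2,X_2] = ((-0.1667)·(-0.1667) + (-0.1667)·(-0.1667) + (3.8333)·(3.8333) + (-2.1667)·(-2.1667) + (-1.1667)·(-1.1667) + (-0.1667)·(-0.1667)) / 5 = 20.8333/5 = 4.1667

S is symmetric (S[j,i] = S[i,j]). Assembling:

S = [[5.8667, -2.7333],
 [-2.7333, 4.1667]]


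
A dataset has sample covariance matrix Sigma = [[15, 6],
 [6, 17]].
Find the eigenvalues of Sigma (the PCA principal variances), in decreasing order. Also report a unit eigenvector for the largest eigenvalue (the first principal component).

Step 1 — characteristic polynomial of 2×2 Sigma:
  det(Sigma - λI) = λ² - trace · λ + det = 0.
  trace = 15 + 17 = 32, det = 15·17 - (6)² = 219.
Step 2 — discriminant:
  Δ = trace² - 4·det = 1024 - 876 = 148.
Step 3 — eigenvalues:
  λ = (trace ± √Δ)/2 = (32 ± 12.1655)/2,
  λ_1 = 22.0828,  λ_2 = 9.9172.

Step 4 — unit eigenvector for λ_1: solve (Sigma - λ_1 I)v = 0. First row:
  (15 - 22.0828)·v_x + (6)·v_y = 0, i.e. (-7.0828)·v_x + (6)·v_y = 0,
  so v ∝ (b, λ_1 - a) = (6, 7.0828) = u.
  ||u|| = √((6)² + (7.0828)²) = √(86.1655) ≈ 9.2825,
  v_1 = u/||u|| ≈ (0.6464, 0.763) (||v_1|| = 1).

λ_1 = 22.0828,  λ_2 = 9.9172;  v_1 ≈ (0.6464, 0.763)


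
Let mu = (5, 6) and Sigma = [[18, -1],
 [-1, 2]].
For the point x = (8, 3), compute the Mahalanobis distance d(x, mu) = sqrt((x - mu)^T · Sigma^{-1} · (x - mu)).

Step 1 — centre the observation: (x - mu) = (3, -3).

Step 2 — invert Sigma. det(Sigma) = 18·2 - (-1)² = 35.
  Sigma^{-1} = (1/det) · [[d, -b], [-b, a]] = [[0.0571, 0.0286],
 [0.0286, 0.5143]].

Step 3 — form the quadratic (x - mu)^T · Sigma^{-1} · (x - mu):
  Sigma^{-1} · (x - mu) = (0.0857, -1.4571).
  (x - mu)^T · [Sigma^{-1} · (x - mu)] = (3)·(0.0857) + (-3)·(-1.4571) = 4.6286.

Step 4 — take square root: d = √(4.6286) ≈ 2.1514.

d(x, mu) = √(4.6286) ≈ 2.1514


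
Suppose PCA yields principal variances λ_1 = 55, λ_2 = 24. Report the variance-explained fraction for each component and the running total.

Step 1 — total variance = trace(Sigma) = Σ λ_i = 55 + 24 = 79.

Step 2 — fraction explained by component i = λ_i / Σ λ:
  PC1: 55/79 = 0.6962
  PC2: 24/79 = 0.3038

Step 3 — cumulative fraction after k components = (λ_1 + ... + λ_k) / Σ λ:
  k = 1: 55/79 = 0.6962
  k = 2: (55 + 24)/79 = 79/79 = 1

Summary (fraction, with percent):

explained: PC1 0.6962 (69.62%), PC2 0.3038 (30.38%);  cumulative: 0.6962, 1


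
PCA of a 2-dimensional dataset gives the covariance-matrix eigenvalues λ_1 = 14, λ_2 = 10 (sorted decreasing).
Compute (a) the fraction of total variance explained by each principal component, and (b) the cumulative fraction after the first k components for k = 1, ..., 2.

Step 1 — total variance = trace(Sigma) = Σ λ_i = 14 + 10 = 24.

Step 2 — fraction explained by component i = λ_i / Σ λ:
  PC1: 14/24 = 0.5833
  PC2: 10/24 = 0.4167

Step 3 — cumulative fraction after k components = (λ_1 + ... + λ_k) / Σ λ:
  k = 1: 14/24 = 0.5833
  k = 2: (14 + 10)/24 = 24/24 = 1

Summary (fraction, with percent):

explained: PC1 0.5833 (58.33%), PC2 0.4167 (41.67%);  cumulative: 0.5833, 1


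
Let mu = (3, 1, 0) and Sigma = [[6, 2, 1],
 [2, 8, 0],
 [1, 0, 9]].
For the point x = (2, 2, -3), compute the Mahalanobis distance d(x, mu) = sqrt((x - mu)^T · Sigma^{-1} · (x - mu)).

Step 1 — centre the observation: (x - mu) = (-1, 1, -3).

Step 2 — invert Sigma (cofactor / det for 3×3, or solve directly):
  Sigma^{-1} = [[0.1856, -0.0464, -0.0206],
 [-0.0464, 0.1366, 0.0052],
 [-0.0206, 0.0052, 0.1134]].

Step 3 — form the quadratic (x - mu)^T · Sigma^{-1} · (x - mu):
  Sigma^{-1} · (x - mu) = (-0.1701, 0.1675, -0.3144).
  (x - mu)^T · [Sigma^{-1} · (x - mu)] = (-1)·(-0.1701) + (1)·(0.1675) + (-3)·(-0.3144) = 1.2809.

Step 4 — take square root: d = √(1.2809) ≈ 1.1318.

d(x, mu) = √(1.2809) ≈ 1.1318


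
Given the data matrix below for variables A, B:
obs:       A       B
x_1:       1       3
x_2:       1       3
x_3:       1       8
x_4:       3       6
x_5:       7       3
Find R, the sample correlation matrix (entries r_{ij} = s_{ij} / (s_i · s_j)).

Step 1 — column means:
  mean(A) = (1 + 1 + 1 + 3 + 7) / 5 = 13/5 = 2.6
  mean(B) = (3 + 3 + 8 + 6 + 3) / 5 = 23/5 = 4.6

Step 2 — sample variances and covariances s[i,j] = (1/(n-1)) · Σ_k (x_{k,i} - mean_i) · (x_{k,j} - mean_j), with n-1 = 4:
  s[A,A] = ((-1.6)·(-1.6) + (-1.6)·(-1.6) + (-1.6)·(-1.6) + (0.4)·(0.4) + (4.4)·(4.4)) / 4 = 27.2/4 = 6.8
  s[A,B] = ((-1.6)·(-1.6) + (-1.6)·(-1.6) + (-1.6)·(3.4) + (0.4)·(1.4) + (4.4)·(-1.6)) / 4 = -6.8/4 = -1.7
  s[B,B] = ((-1.6)·(-1.6) + (-1.6)·(-1.6) + (3.4)·(3.4) + (1.4)·(1.4) + (-1.6)·(-1.6)) / 4 = 21.2/4 = 5.3
  Sample standard deviations s_i = √(s[i,i]):
  s(A) = √(6.8) = 2.6077
  s(B) = √(5.3) = 2.3022

Step 3 — r_{ij} = s_{ij} / (s_i · s_j):
  r[A,A] = 1 (diagonal).
  r[A,B] = -1.7 / (2.6077 · 2.3022) = -1.7 / 6.0033 = -0.2832
  r[B,B] = 1 (diagonal).

R is symmetric with unit diagonal. Assembling:

R = [[1, -0.2832],
 [-0.2832, 1]]


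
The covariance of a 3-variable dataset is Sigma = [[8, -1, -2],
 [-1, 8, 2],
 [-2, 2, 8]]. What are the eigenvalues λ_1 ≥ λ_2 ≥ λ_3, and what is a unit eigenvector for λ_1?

Step 1 — characteristic polynomial p(λ) = det(λI - Sigma) = λ³ - tr·λ² + c_1·λ - det, where tr = trace, c_1 = sum of the principal 2×2 minors, det = det(Sigma):
  tr = 8 + 8 + 8 = 24,
  c_1 = (8·8 - (-1)²) + (8·8 - (-2)²) + (8·8 - (2)²) = 63 + 60 + 60 = 183,
  det = 8·(8·8 - (2)²) - (-1)·((-1)·8 - (2)·(-2)) + (-2)·((-1)·(2) - 8·(-2)) = 8·(60) - (-1)·(-4) + (-2)·(14) = 448.
  So p(λ) = λ³ - 24λ² + 183λ - 448.
Step 2 — look for an integer root (rational root theorem: any rational root is an integer divisor of 448). Testing λ = 7:
  p(7) = 343 - 1176 + 1281 - 448 = 0  ✓
  Dividing out (λ - 7): p(λ) = (λ - 7)(λ² - 17λ + 64).
Step 3 — remaining eigenvalues from the quadratic λ² - 17λ + 64 = 0:
  Δ = 17² - 4·64 = 289 - 256 = 33,  λ = (17 ± √33)/2 = (17 ± 5.7446)/2 ≈ 11.3723 or 5.6277.
  Sorted: λ_1 = 11.3723,  λ_2 = 7,  λ_3 = 5.6277  (check: sum = 24 = tr ✓).

Step 4 — unit eigenvector for λ_1 ≈ 11.3723: v spans the null space of (Sigma - λ_1 I), whose rows are
  r_1 = (-3.3723, -1, -2),  r_2 = (-1, -3.3723, 2),  r_3 = (-2, 2, -3.3723).
  v is orthogonal to every row, so take v ∝ r_1 × r_2 = ((-1)·(2) - (-2)·(-3.3723), (-2)·(-1) - (-3.3723)·(2), (-3.3723)·(-3.3723) - (-1)·(-1)) ≈ (-8.7446, 8.7446, 10.3723).
  Rescale (multiply by -1 so the first nonzero entry is positive): u = (8.7446, -8.7446, -10.3723).
  ||u|| = √((8.7446)² + (-8.7446)² + (-10.3723)²) = √(260.519) ≈ 16.1406,  v_1 = u/||u|| ≈ (0.5418, -0.5418, -0.6426) (||v_1|| = 1).

λ_1 = 11.3723,  λ_2 = 7,  λ_3 = 5.6277;  v_1 ≈ (0.5418, -0.5418, -0.6426)


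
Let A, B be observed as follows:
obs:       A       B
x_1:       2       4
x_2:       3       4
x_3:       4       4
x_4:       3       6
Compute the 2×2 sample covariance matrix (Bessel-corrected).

Step 1 — column means:
  mean(A) = (2 + 3 + 4 + 3) / 4 = 12/4 = 3
  mean(B) = (4 + 4 + 4 + 6) / 4 = 18/4 = 4.5

Step 2 — sample covariance S[i,j] = (1/(n-1)) · Σ_k (x_{k,i} - mean_i) · (x_{k,j} - mean_j), with n-1 = 3.
  S[A,A] = ((-1)·(-1) + (0)·(0) + (1)·(1) + (0)·(0)) / 3 = 2/3 = 0.6667
  S[A,B] = ((-1)·(-0.5) + (0)·(-0.5) + (1)·(-0.5) + (0)·(1.5)) / 3 = 0/3 = 0
  S[B,B] = ((-0.5)·(-0.5) + (-0.5)·(-0.5) + (-0.5)·(-0.5) + (1.5)·(1.5)) / 3 = 3/3 = 1

S is symmetric (S[j,i] = S[i,j]). Assembling:

S = [[0.6667, 0],
 [0, 1]]


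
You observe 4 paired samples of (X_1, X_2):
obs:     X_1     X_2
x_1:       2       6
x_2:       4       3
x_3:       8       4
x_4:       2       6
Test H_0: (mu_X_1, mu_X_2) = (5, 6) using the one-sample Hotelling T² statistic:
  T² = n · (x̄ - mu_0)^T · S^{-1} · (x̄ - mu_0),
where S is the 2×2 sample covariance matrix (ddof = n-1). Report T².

Step 1 — sample mean vector:
  mean(X_1) = (2 + 4 + 8 + 2) / 4 = 16/4 = 4
  mean(X_2) = (6 + 3 + 4 + 6) / 4 = 19/4 = 4.75
  x̄ = (4, 4.75),  deviation x̄ - mu_0 = (4, 4.75) - (5, 6) = (-1, -1.25).

Step 2 — sample covariance matrix, S[i,j] = (1/(n-1)) · Σ_k (x_{k,i} - mean_i) · (x_{k,j} - mean_j), divisor n-1 = 3:
  S[X_1,X_1] = ((-2)·(-2) + (0)·(0) + (4)·(4) + (-2)·(-2)) / 3 = 24/3 = 8
  S[X_1,X_2] = ((-2)·(1.25) + (0)·(-1.75) + (4)·(-0.75) + (-2)·(1.25)) / 3 = -8/3 = -2.6667
  S[X_2,X_2] = ((1.25)·(1.25) + (-1.75)·(-1.75) + (-0.75)·(-0.75) + (1.25)·(1.25)) / 3 = 6.75/3 = 2.25
  S = [[8, -2.6667],
 [-2.6667, 2.25]].

Step 3 — invert S. det(S) = 8·2.25 - (-2.6667)² = 10.8889.
  S^{-1} = (1/det) · [[d, -b], [-b, a]] = [[0.2066, 0.2449],
 [0.2449, 0.7347]].

Step 4 — quadratic form (x̄ - mu_0)^T · S^{-1} · (x̄ - mu_0):
  S^{-1} · (x̄ - mu_0) = (-0.5128, -1.1633),
  (x̄ - mu_0)^T · [...] = (-1)·(-0.5128) + (-1.25)·(-1.1633) = 1.9668.

Step 5 — scale by n: T² = 4 · 1.9668 = 7.8673.

T² ≈ 7.8673


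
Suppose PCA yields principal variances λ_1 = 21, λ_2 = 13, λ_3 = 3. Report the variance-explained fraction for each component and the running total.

Step 1 — total variance = trace(Sigma) = Σ λ_i = 21 + 13 + 3 = 37.

Step 2 — fraction explained by component i = λ_i / Σ λ:
  PC1: 21/37 = 0.5676
  PC2: 13/37 = 0.3514
  PC3: 3/37 = 0.0811

Step 3 — cumulative fraction after k components = (λ_1 + ... + λ_k) / Σ λ:
  k = 1: 21/37 = 0.5676
  k = 2: (21 + 13)/37 = 34/37 = 0.9189
  k = 3: (21 + 13 + 3)/37 = 37/37 = 1

Summary (fraction, with percent):

explained: PC1 0.5676 (56.76%), PC2 0.3514 (35.14%), PC3 0.0811 (8.11%);  cumulative: 0.5676, 0.9189, 1


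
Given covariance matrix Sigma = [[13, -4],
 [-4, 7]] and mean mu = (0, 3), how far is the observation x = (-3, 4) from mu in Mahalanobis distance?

Step 1 — centre the observation: (x - mu) = (-3, 1).

Step 2 — invert Sigma. det(Sigma) = 13·7 - (-4)² = 75.
  Sigma^{-1} = (1/det) · [[d, -b], [-b, a]] = [[0.0933, 0.0533],
 [0.0533, 0.1733]].

Step 3 — form the quadratic (x - mu)^T · Sigma^{-1} · (x - mu):
  Sigma^{-1} · (x - mu) = (-0.2267, 0.0133).
  (x - mu)^T · [Sigma^{-1} · (x - mu)] = (-3)·(-0.2267) + (1)·(0.0133) = 0.6933.

Step 4 — take square root: d = √(0.6933) ≈ 0.8327.

d(x, mu) = √(0.6933) ≈ 0.8327


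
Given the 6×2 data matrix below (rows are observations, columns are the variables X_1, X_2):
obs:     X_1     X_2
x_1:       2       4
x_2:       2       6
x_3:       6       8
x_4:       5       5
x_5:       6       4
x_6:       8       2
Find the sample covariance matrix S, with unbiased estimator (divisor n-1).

Step 1 — column means:
  mean(X_1) = (2 + 2 + 6 + 5 + 6 + 8) / 6 = 29/6 = 4.8333
  mean(X_2) = (4 + 6 + 8 + 5 + 4 + 2) / 6 = 29/6 = 4.8333

Step 2 — sample covariance S[i,j] = (1/(n-1)) · Σ_k (x_{k,i} - mean_i) · (x_{k,j} - mean_j), with n-1 = 5.
  S[X_1,X_1] = ((-2.8333)·(-2.8333) + (-2.8333)·(-2.8333) + (1.1667)·(1.1667) + (0.1667)·(0.1667) + (1.1667)·(1.1667) + (3.1667)·(3.1667)) / 5 = 28.8333/5 = 5.7667
  S[X_1,X_2] = ((-2.8333)·(-0.8333) + (-2.8333)·(1.1667) + (1.1667)·(3.1667) + (0.1667)·(0.1667) + (1.1667)·(-0.8333) + (3.1667)·(-2.8333)) / 5 = -7.1667/5 = -1.4333
  S[X_2,X_2] = ((-0.8333)·(-0.8333) + (1.1667)·(1.1667) + (3.1667)·(3.1667) + (0.1667)·(0.1667) + (-0.8333)·(-0.8333) + (-2.8333)·(-2.8333)) / 5 = 20.8333/5 = 4.1667

S is symmetric (S[j,i] = S[i,j]). Assembling:

S = [[5.7667, -1.4333],
 [-1.4333, 4.1667]]


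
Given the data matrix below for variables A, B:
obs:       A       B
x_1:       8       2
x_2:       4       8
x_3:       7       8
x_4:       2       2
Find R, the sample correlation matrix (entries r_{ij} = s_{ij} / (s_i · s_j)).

Step 1 — column means:
  mean(A) = (8 + 4 + 7 + 2) / 4 = 21/4 = 5.25
  mean(B) = (2 + 8 + 8 + 2) / 4 = 20/4 = 5

Step 2 — sample variances and covariances s[i,j] = (1/(n-1)) · Σ_k (x_{k,i} - mean_i) · (x_{k,j} - mean_j), with n-1 = 3:
  s[A,A] = ((2.75)·(2.75) + (-1.25)·(-1.25) + (1.75)·(1.75) + (-3.25)·(-3.25)) / 3 = 22.75/3 = 7.5833
  s[A,B] = ((2.75)·(-3) + (-1.25)·(3) + (1.75)·(3) + (-3.25)·(-3)) / 3 = 3/3 = 1
  s[B,B] = ((-3)·(-3) + (3)·(3) + (3)·(3) + (-3)·(-3)) / 3 = 36/3 = 12
  Sample standard deviations s_i = √(s[i,i]):
  s(A) = √(7.5833) = 2.7538
  s(B) = √(12) = 3.4641

Step 3 — r_{ij} = s_{ij} / (s_i · s_j):
  r[A,A] = 1 (diagonal).
  r[A,B] = 1 / (2.7538 · 3.4641) = 1 / 9.5394 = 0.1048
  r[B,B] = 1 (diagonal).

R is symmetric with unit diagonal. Assembling:

R = [[1, 0.1048],
 [0.1048, 1]]


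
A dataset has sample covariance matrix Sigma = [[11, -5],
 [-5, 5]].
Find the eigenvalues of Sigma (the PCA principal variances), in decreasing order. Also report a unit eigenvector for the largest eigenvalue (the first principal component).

Step 1 — characteristic polynomial of 2×2 Sigma:
  det(Sigma - λI) = λ² - trace · λ + det = 0.
  trace = 11 + 5 = 16, det = 11·5 - (-5)² = 30.
Step 2 — discriminant:
  Δ = trace² - 4·det = 256 - 120 = 136.
Step 3 — eigenvalues:
  λ = (trace ± √Δ)/2 = (16 ± 11.6619)/2,
  λ_1 = 13.831,  λ_2 = 2.169.

Step 4 — unit eigenvector for λ_1: solve (Sigma - λ_1 I)v = 0. First row:
  (11 - 13.831)·v_x + (-5)·v_y = 0, i.e. (-2.831)·v_x + (-5)·v_y = 0,
  so v ∝ (b, λ_1 - a) = (-5, 2.831); multiply by -1 so the first entry is positive: u = (5, -2.831).
  ||u|| = √((5)² + (-2.831)²) = √(33.0143) ≈ 5.7458,
  v_1 = u/||u|| ≈ (0.8702, -0.4927) (||v_1|| = 1).

λ_1 = 13.831,  λ_2 = 2.169;  v_1 ≈ (0.8702, -0.4927)


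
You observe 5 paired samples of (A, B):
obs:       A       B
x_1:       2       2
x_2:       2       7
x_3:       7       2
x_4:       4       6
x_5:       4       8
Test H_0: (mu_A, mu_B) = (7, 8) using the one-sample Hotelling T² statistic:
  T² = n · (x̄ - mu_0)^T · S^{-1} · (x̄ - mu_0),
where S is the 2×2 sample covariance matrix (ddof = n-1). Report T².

Step 1 — sample mean vector:
  mean(A) = (2 + 2 + 7 + 4 + 4) / 5 = 19/5 = 3.8
  mean(B) = (2 + 7 + 2 + 6 + 8) / 5 = 25/5 = 5
  x̄ = (3.8, 5),  deviation x̄ - mu_0 = (3.8, 5) - (7, 8) = (-3.2, -3).

Step 2 — sample covariance matrix, S[i,j] = (1/(n-1)) · Σ_k (x_{k,i} - mean_i) · (x_{k,j} - mean_j), divisor n-1 = 4:
  S[A,A] = ((-1.8)·(-1.8) + (-1.8)·(-1.8) + (3.2)·(3.2) + (0.2)·(0.2) + (0.2)·(0.2)) / 4 = 16.8/4 = 4.2
  S[A,B] = ((-1.8)·(-3) + (-1.8)·(2) + (3.2)·(-3) + (0.2)·(1) + (0.2)·(3)) / 4 = -7/4 = -1.75
  S[B,B] = ((-3)·(-3) + (2)·(2) + (-3)·(-3) + (1)·(1) + (3)·(3)) / 4 = 32/4 = 8
  S = [[4.2, -1.75],
 [-1.75, 8]].

Step 3 — invert S. det(S) = 4.2·8 - (-1.75)² = 30.5375.
  S^{-1} = (1/det) · [[d, -b], [-b, a]] = [[0.262, 0.0573],
 [0.0573, 0.1375]].

Step 4 — quadratic form (x̄ - mu_0)^T · S^{-1} · (x̄ - mu_0):
  S^{-1} · (x̄ - mu_0) = (-1.0102, -0.596),
  (x̄ - mu_0)^T · [...] = (-3.2)·(-1.0102) + (-3)·(-0.596) = 5.0207.

Step 5 — scale by n: T² = 5 · 5.0207 = 25.1036.

T² ≈ 25.1036


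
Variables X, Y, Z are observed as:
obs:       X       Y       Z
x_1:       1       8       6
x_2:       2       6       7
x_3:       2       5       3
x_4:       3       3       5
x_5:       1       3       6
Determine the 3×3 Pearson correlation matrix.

Step 1 — column means:
  mean(X) = (1 + 2 + 2 + 3 + 1) / 5 = 9/5 = 1.8
  mean(Y) = (8 + 6 + 5 + 3 + 3) / 5 = 25/5 = 5
  mean(Z) = (6 + 7 + 3 + 5 + 6) / 5 = 27/5 = 5.4

Step 2 — sample variances and covariances s[i,j] = (1/(n-1)) · Σ_k (x_{k,i} - mean_i) · (x_{k,j} - mean_j), with n-1 = 4:
  s[X,X] = ((-0.8)·(-0.8) + (0.2)·(0.2) + (0.2)·(0.2) + (1.2)·(1.2) + (-0.8)·(-0.8)) / 4 = 2.8/4 = 0.7
  s[X,Y] = ((-0.8)·(3) + (0.2)·(1) + (0.2)·(0) + (1.2)·(-2) + (-0.8)·(-2)) / 4 = -3/4 = -0.75
  s[X,Z] = ((-0.8)·(0.6) + (0.2)·(1.6) + (0.2)·(-2.4) + (1.2)·(-0.4) + (-0.8)·(0.6)) / 4 = -1.6/4 = -0.4
  s[Y,Y] = ((3)·(3) + (1)·(1) + (0)·(0) + (-2)·(-2) + (-2)·(-2)) / 4 = 18/4 = 4.5
  s[Y,Z] = ((3)·(0.6) + (1)·(1.6) + (0)·(-2.4) + (-2)·(-0.4) + (-2)·(0.6)) / 4 = 3/4 = 0.75
  s[Z,Z] = ((0.6)·(0.6) + (1.6)·(1.6) + (-2.4)·(-2.4) + (-0.4)·(-0.4) + (0.6)·(0.6)) / 4 = 9.2/4 = 2.3
  Sample standard deviations s_i = √(s[i,i]):
  s(X) = √(0.7) = 0.8367
  s(Y) = √(4.5) = 2.1213
  s(Z) = √(2.3) = 1.5166

Step 3 — r_{ij} = s_{ij} / (s_i · s_j):
  r[X,X] = 1 (diagonal).
  r[X,Y] = -0.75 / (0.8367 · 2.1213) = -0.75 / 1.7748 = -0.4226
  r[X,Z] = -0.4 / (0.8367 · 1.5166) = -0.4 / 1.2689 = -0.3152
  r[Y,Y] = 1 (diagonal).
  r[Y,Z] = 0.75 / (2.1213 · 1.5166) = 0.75 / 3.2171 = 0.2331
  r[Z,Z] = 1 (diagonal).

R is symmetric with unit diagonal. Assembling:

R = [[1, -0.4226, -0.3152],
 [-0.4226, 1, 0.2331],
 [-0.3152, 0.2331, 1]]


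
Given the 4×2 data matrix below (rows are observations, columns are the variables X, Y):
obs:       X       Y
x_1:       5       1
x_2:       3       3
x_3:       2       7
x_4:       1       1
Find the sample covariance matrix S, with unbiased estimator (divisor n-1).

Step 1 — column means:
  mean(X) = (5 + 3 + 2 + 1) / 4 = 11/4 = 2.75
  mean(Y) = (1 + 3 + 7 + 1) / 4 = 12/4 = 3

Step 2 — sample covariance S[i,j] = (1/(n-1)) · Σ_k (x_{k,i} - mean_i) · (x_{k,j} - mean_j), with n-1 = 3.
  S[X,X] = ((2.25)·(2.25) + (0.25)·(0.25) + (-0.75)·(-0.75) + (-1.75)·(-1.75)) / 3 = 8.75/3 = 2.9167
  S[X,Y] = ((2.25)·(-2) + (0.25)·(0) + (-0.75)·(4) + (-1.75)·(-2)) / 3 = -4/3 = -1.3333
  S[Y,Y] = ((-2)·(-2) + (0)·(0) + (4)·(4) + (-2)·(-2)) / 3 = 24/3 = 8

S is symmetric (S[j,i] = S[i,j]). Assembling:

S = [[2.9167, -1.3333],
 [-1.3333, 8]]


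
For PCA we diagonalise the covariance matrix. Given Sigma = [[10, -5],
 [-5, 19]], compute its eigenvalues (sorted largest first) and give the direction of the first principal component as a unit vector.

Step 1 — characteristic polynomial of 2×2 Sigma:
  det(Sigma - λI) = λ² - trace · λ + det = 0.
  trace = 10 + 19 = 29, det = 10·19 - (-5)² = 165.
Step 2 — discriminant:
  Δ = trace² - 4·det = 841 - 660 = 181.
Step 3 — eigenvalues:
  λ = (trace ± √Δ)/2 = (29 ± 13.4536)/2,
  λ_1 = 21.2268,  λ_2 = 7.7732.

Step 4 — unit eigenvector for λ_1: solve (Sigma - λ_1 I)v = 0. First row:
  (10 - 21.2268)·v_x + (-5)·v_y = 0, i.e. (-11.2268)·v_x + (-5)·v_y = 0,
  so v ∝ (b, λ_1 - a) = (-5, 11.2268); multiply by -1 so the first entry is positive: u = (5, -11.2268).
  ||u|| = √((5)² + (-11.2268)²) = √(151.0413) ≈ 12.2899,
  v_1 = u/||u|| ≈ (0.4068, -0.9135) (||v_1|| = 1).

λ_1 = 21.2268,  λ_2 = 7.7732;  v_1 ≈ (0.4068, -0.9135)


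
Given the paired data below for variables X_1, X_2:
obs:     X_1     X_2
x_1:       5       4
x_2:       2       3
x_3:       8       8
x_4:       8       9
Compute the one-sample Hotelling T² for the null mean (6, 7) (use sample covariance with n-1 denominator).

Step 1 — sample mean vector:
  mean(X_1) = (5 + 2 + 8 + 8) / 4 = 23/4 = 5.75
  mean(X_2) = (4 + 3 + 8 + 9) / 4 = 24/4 = 6
  x̄ = (5.75, 6),  deviation x̄ - mu_0 = (5.75, 6) - (6, 7) = (-0.25, -1).

Step 2 — sample covariance matrix, S[i,j] = (1/(n-1)) · Σ_k (x_{k,i} - mean_i) · (x_{k,j} - mean_j), divisor n-1 = 3:
  S[X_1,X_1] = ((-0.75)·(-0.75) + (-3.75)·(-3.75) + (2.25)·(2.25) + (2.25)·(2.25)) / 3 = 24.75/3 = 8.25
  S[X_1,X_2] = ((-0.75)·(-2) + (-3.75)·(-3) + (2.25)·(2) + (2.25)·(3)) / 3 = 24/3 = 8
  S[X_2,X_2] = ((-2)·(-2) + (-3)·(-3) + (2)·(2) + (3)·(3)) / 3 = 26/3 = 8.6667
  S = [[8.25, 8],
 [8, 8.6667]].

Step 3 — invert S. det(S) = 8.25·8.6667 - (8)² = 7.5.
  S^{-1} = (1/det) · [[d, -b], [-b, a]] = [[1.1556, -1.0667],
 [-1.0667, 1.1]].

Step 4 — quadratic form (x̄ - mu_0)^T · S^{-1} · (x̄ - mu_0):
  S^{-1} · (x̄ - mu_0) = (0.7778, -0.8333),
  (x̄ - mu_0)^T · [...] = (-0.25)·(0.7778) + (-1)·(-0.8333) = 0.6389.

Step 5 — scale by n: T² = 4 · 0.6389 = 2.5556.

T² ≈ 2.5556


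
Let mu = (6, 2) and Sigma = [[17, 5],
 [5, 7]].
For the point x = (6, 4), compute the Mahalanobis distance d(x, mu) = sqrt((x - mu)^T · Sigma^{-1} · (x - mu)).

Step 1 — centre the observation: (x - mu) = (0, 2).

Step 2 — invert Sigma. det(Sigma) = 17·7 - (5)² = 94.
  Sigma^{-1} = (1/det) · [[d, -b], [-b, a]] = [[0.0745, -0.0532],
 [-0.0532, 0.1809]].

Step 3 — form the quadratic (x - mu)^T · Sigma^{-1} · (x - mu):
  Sigma^{-1} · (x - mu) = (-0.1064, 0.3617).
  (x - mu)^T · [Sigma^{-1} · (x - mu)] = (0)·(-0.1064) + (2)·(0.3617) = 0.7234.

Step 4 — take square root: d = √(0.7234) ≈ 0.8505.

d(x, mu) = √(0.7234) ≈ 0.8505


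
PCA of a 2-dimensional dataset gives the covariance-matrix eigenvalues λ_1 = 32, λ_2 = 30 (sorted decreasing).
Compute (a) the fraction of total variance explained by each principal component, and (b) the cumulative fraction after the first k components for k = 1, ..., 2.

Step 1 — total variance = trace(Sigma) = Σ λ_i = 32 + 30 = 62.

Step 2 — fraction explained by component i = λ_i / Σ λ:
  PC1: 32/62 = 0.5161
  PC2: 30/62 = 0.4839

Step 3 — cumulative fraction after k components = (λ_1 + ... + λ_k) / Σ λ:
  k = 1: 32/62 = 0.5161
  k = 2: (32 + 30)/62 = 62/62 = 1

Summary (fraction, with percent):

explained: PC1 0.5161 (51.61%), PC2 0.4839 (48.39%);  cumulative: 0.5161, 1


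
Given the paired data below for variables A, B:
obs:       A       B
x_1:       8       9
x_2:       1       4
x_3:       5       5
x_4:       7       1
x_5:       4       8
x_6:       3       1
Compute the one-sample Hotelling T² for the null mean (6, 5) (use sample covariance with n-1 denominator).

Step 1 — sample mean vector:
  mean(A) = (8 + 1 + 5 + 7 + 4 + 3) / 6 = 28/6 = 4.6667
  mean(B) = (9 + 4 + 5 + 1 + 8 + 1) / 6 = 28/6 = 4.6667
  x̄ = (4.6667, 4.6667),  deviation x̄ - mu_0 = (4.6667, 4.6667) - (6, 5) = (-1.3333, -0.3333).

Step 2 — sample covariance matrix, S[i,j] = (1/(n-1)) · Σ_k (x_{k,i} - mean_i) · (x_{k,j} - mean_j), divisor n-1 = 5:
  S[A,A] = ((3.3333)·(3.3333) + (-3.6667)·(-3.6667) + (0.3333)·(0.3333) + (2.3333)·(2.3333) + (-0.6667)·(-0.6667) + (-1.6667)·(-1.6667)) / 5 = 33.3333/5 = 6.6667
  S[A,B] = ((3.3333)·(4.3333) + (-3.6667)·(-0.6667) + (0.3333)·(0.3333) + (2.3333)·(-3.6667) + (-0.6667)·(3.3333) + (-1.6667)·(-3.6667)) / 5 = 12.3333/5 = 2.4667
  S[B,B] = ((4.3333)·(4.3333) + (-0.6667)·(-0.6667) + (0.3333)·(0.3333) + (-3.6667)·(-3.6667) + (3.3333)·(3.3333) + (-3.6667)·(-3.6667)) / 5 = 57.3333/5 = 11.4667
  S = [[6.6667, 2.4667],
 [2.4667, 11.4667]].

Step 3 — invert S. det(S) = 6.6667·11.4667 - (2.4667)² = 70.36.
  S^{-1} = (1/det) · [[d, -b], [-b, a]] = [[0.163, -0.0351],
 [-0.0351, 0.0948]].

Step 4 — quadratic form (x̄ - mu_0)^T · S^{-1} · (x̄ - mu_0):
  S^{-1} · (x̄ - mu_0) = (-0.2056, 0.0152),
  (x̄ - mu_0)^T · [...] = (-1.3333)·(-0.2056) + (-0.3333)·(0.0152) = 0.2691.

Step 5 — scale by n: T² = 6 · 0.2691 = 1.6146.

T² ≈ 1.6146


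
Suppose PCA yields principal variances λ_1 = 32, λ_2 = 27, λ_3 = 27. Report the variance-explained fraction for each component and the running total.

Step 1 — total variance = trace(Sigma) = Σ λ_i = 32 + 27 + 27 = 86.

Step 2 — fraction explained by component i = λ_i / Σ λ:
  PC1: 32/86 = 0.3721
  PC2: 27/86 = 0.314
  PC3: 27/86 = 0.314

Step 3 — cumulative fraction after k components = (λ_1 + ... + λ_k) / Σ λ:
  k = 1: 32/86 = 0.3721
  k = 2: (32 + 27)/86 = 59/86 = 0.686
  k = 3: (32 + 27 + 27)/86 = 86/86 = 1

Summary (fraction, with percent):

explained: PC1 0.3721 (37.21%), PC2 0.314 (31.4%), PC3 0.314 (31.4%);  cumulative: 0.3721, 0.686, 1


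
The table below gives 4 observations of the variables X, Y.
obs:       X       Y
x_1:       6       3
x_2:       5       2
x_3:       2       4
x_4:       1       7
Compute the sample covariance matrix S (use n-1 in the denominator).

Step 1 — column means:
  mean(X) = (6 + 5 + 2 + 1) / 4 = 14/4 = 3.5
  mean(Y) = (3 + 2 + 4 + 7) / 4 = 16/4 = 4

Step 2 — sample covariance S[i,j] = (1/(n-1)) · Σ_k (x_{k,i} - mean_i) · (x_{k,j} - mean_j), with n-1 = 3.
  S[X,X] = ((2.5)·(2.5) + (1.5)·(1.5) + (-1.5)·(-1.5) + (-2.5)·(-2.5)) / 3 = 17/3 = 5.6667
  S[X,Y] = ((2.5)·(-1) + (1.5)·(-2) + (-1.5)·(0) + (-2.5)·(3)) / 3 = -13/3 = -4.3333
  S[Y,Y] = ((-1)·(-1) + (-2)·(-2) + (0)·(0) + (3)·(3)) / 3 = 14/3 = 4.6667

S is symmetric (S[j,i] = S[i,j]). Assembling:

S = [[5.6667, -4.3333],
 [-4.3333, 4.6667]]


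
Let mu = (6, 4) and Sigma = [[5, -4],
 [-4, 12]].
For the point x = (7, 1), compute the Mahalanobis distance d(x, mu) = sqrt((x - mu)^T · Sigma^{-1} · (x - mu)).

Step 1 — centre the observation: (x - mu) = (1, -3).

Step 2 — invert Sigma. det(Sigma) = 5·12 - (-4)² = 44.
  Sigma^{-1} = (1/det) · [[d, -b], [-b, a]] = [[0.2727, 0.0909],
 [0.0909, 0.1136]].

Step 3 — form the quadratic (x - mu)^T · Sigma^{-1} · (x - mu):
  Sigma^{-1} · (x - mu) = (0, -0.25).
  (x - mu)^T · [Sigma^{-1} · (x - mu)] = (1)·(0) + (-3)·(-0.25) = 0.75.

Step 4 — take square root: d = √(0.75) ≈ 0.866.

d(x, mu) = √(0.75) ≈ 0.866


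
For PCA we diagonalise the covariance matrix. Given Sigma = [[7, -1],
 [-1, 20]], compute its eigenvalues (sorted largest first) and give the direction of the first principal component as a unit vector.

Step 1 — characteristic polynomial of 2×2 Sigma:
  det(Sigma - λI) = λ² - trace · λ + det = 0.
  trace = 7 + 20 = 27, det = 7·20 - (-1)² = 139.
Step 2 — discriminant:
  Δ = trace² - 4·det = 729 - 556 = 173.
Step 3 — eigenvalues:
  λ = (trace ± √Δ)/2 = (27 ± 13.1529)/2,
  λ_1 = 20.0765,  λ_2 = 6.9235.

Step 4 — unit eigenvector for λ_1: solve (Sigma - λ_1 I)v = 0. First row:
  (7 - 20.0765)·v_x + (-1)·v_y = 0, i.e. (-13.0765)·v_x + (-1)·v_y = 0,
  so v ∝ (b, λ_1 - a) = (-1, 13.0765); multiply by -1 so the first entry is positive: u = (1, -13.0765).
  ||u|| = √((1)² + (-13.0765)²) = √(171.9942) ≈ 13.1147,
  v_1 = u/||u|| ≈ (0.0763, -0.9971) (||v_1|| = 1).

λ_1 = 20.0765,  λ_2 = 6.9235;  v_1 ≈ (0.0763, -0.9971)


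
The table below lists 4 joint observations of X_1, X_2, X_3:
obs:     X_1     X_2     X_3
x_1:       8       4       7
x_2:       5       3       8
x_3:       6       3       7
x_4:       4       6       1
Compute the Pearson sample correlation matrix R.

Step 1 — column means:
  mean(X_1) = (8 + 5 + 6 + 4) / 4 = 23/4 = 5.75
  mean(X_2) = (4 + 3 + 3 + 6) / 4 = 16/4 = 4
  mean(X_3) = (7 + 8 + 7 + 1) / 4 = 23/4 = 5.75

Step 2 — sample variances and covariances s[i,j] = (1/(n-1)) · Σ_k (x_{k,i} - mean_i) · (x_{k,j} - mean_j), with n-1 = 3:
  s[X_1,X_1] = ((2.25)·(2.25) + (-0.75)·(-0.75) + (0.25)·(0.25) + (-1.75)·(-1.75)) / 3 = 8.75/3 = 2.9167
  s[X_1,X_2] = ((2.25)·(0) + (-0.75)·(-1) + (0.25)·(-1) + (-1.75)·(2)) / 3 = -3/3 = -1
  s[X_1,X_3] = ((2.25)·(1.25) + (-0.75)·(2.25) + (0.25)·(1.25) + (-1.75)·(-4.75)) / 3 = 9.75/3 = 3.25
  s[X_2,X_2] = ((0)·(0) + (-1)·(-1) + (-1)·(-1) + (2)·(2)) / 3 = 6/3 = 2
  s[X_2,X_3] = ((0)·(1.25) + (-1)·(2.25) + (-1)·(1.25) + (2)·(-4.75)) / 3 = -13/3 = -4.3333
  s[X_3,X_3] = ((1.25)·(1.25) + (2.25)·(2.25) + (1.25)·(1.25) + (-4.75)·(-4.75)) / 3 = 30.75/3 = 10.25
  Sample standard deviations s_i = √(s[i,i]):
  s(X_1) = √(2.9167) = 1.7078
  s(X_2) = √(2) = 1.4142
  s(X_3) = √(10.25) = 3.2016

Step 3 — r_{ij} = s_{ij} / (s_i · s_j):
  r[X_1,X_1] = 1 (diagonal).
  r[X_1,X_2] = -1 / (1.7078 · 1.4142) = -1 / 2.4152 = -0.414
  r[X_1,X_3] = 3.25 / (1.7078 · 3.2016) = 3.25 / 5.4677 = 0.5944
  r[X_2,X_2] = 1 (diagonal).
  r[X_2,X_3] = -4.3333 / (1.4142 · 3.2016) = -4.3333 / 4.5277 = -0.9571
  r[X_3,X_3] = 1 (diagonal).

R is symmetric with unit diagonal. Assembling:

R = [[1, -0.414, 0.5944],
 [-0.414, 1, -0.9571],
 [0.5944, -0.9571, 1]]


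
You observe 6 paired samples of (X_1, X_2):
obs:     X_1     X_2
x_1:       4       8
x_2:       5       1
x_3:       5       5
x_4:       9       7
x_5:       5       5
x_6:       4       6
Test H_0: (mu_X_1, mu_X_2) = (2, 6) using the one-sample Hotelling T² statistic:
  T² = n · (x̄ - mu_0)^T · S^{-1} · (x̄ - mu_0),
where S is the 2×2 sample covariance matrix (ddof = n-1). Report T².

Step 1 — sample mean vector:
  mean(X_1) = (4 + 5 + 5 + 9 + 5 + 4) / 6 = 32/6 = 5.3333
  mean(X_2) = (8 + 1 + 5 + 7 + 5 + 6) / 6 = 32/6 = 5.3333
  x̄ = (5.3333, 5.3333),  deviation x̄ - mu_0 = (5.3333, 5.3333) - (2, 6) = (3.3333, -0.6667).

Step 2 — sample covariance matrix, S[i,j] = (1/(n-1)) · Σ_k (x_{k,i} - mean_i) · (x_{k,j} - mean_j), divisor n-1 = 5:
  S[X_1,X_1] = ((-1.3333)·(-1.3333) + (-0.3333)·(-0.3333) + (-0.3333)·(-0.3333) + (3.6667)·(3.6667) + (-0.3333)·(-0.3333) + (-1.3333)·(-1.3333)) / 5 = 17.3333/5 = 3.4667
  S[X_1,X_2] = ((-1.3333)·(2.6667) + (-0.3333)·(-4.3333) + (-0.3333)·(-0.3333) + (3.6667)·(1.6667) + (-0.3333)·(-0.3333) + (-1.3333)·(0.6667)) / 5 = 3.3333/5 = 0.6667
  S[X_2,X_2] = ((2.6667)·(2.6667) + (-4.3333)·(-4.3333) + (-0.3333)·(-0.3333) + (1.6667)·(1.6667) + (-0.3333)·(-0.3333) + (0.6667)·(0.6667)) / 5 = 29.3333/5 = 5.8667
  S = [[3.4667, 0.6667],
 [0.6667, 5.8667]].

Step 3 — invert S. det(S) = 3.4667·5.8667 - (0.6667)² = 19.8933.
  S^{-1} = (1/det) · [[d, -b], [-b, a]] = [[0.2949, -0.0335],
 [-0.0335, 0.1743]].

Step 4 — quadratic form (x̄ - mu_0)^T · S^{-1} · (x̄ - mu_0):
  S^{-1} · (x̄ - mu_0) = (1.0054, -0.2279),
  (x̄ - mu_0)^T · [...] = (3.3333)·(1.0054) + (-0.6667)·(-0.2279) = 3.5031.

Step 5 — scale by n: T² = 6 · 3.5031 = 21.0188.

T² ≈ 21.0188
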